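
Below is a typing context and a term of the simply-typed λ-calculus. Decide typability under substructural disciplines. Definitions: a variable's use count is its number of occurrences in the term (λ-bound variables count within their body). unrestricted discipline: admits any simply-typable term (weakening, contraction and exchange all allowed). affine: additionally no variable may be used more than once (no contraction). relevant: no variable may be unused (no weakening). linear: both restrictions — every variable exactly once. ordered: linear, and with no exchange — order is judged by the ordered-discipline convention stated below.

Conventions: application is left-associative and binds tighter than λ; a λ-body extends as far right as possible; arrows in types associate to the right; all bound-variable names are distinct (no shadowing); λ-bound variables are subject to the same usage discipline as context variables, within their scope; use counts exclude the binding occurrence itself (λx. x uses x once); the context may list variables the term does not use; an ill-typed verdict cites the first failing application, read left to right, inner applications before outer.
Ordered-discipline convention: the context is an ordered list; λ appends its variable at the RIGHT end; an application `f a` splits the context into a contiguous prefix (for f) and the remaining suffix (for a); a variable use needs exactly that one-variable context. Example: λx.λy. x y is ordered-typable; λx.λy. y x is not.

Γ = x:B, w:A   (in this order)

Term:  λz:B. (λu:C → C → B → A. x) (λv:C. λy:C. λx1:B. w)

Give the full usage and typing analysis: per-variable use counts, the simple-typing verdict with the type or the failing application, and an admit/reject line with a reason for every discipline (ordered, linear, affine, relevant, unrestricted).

usage: x=1, w=1, z (λ-bound)=0, u (λ-bound)=0, v (λ-bound)=0, y (λ-bound)=0, x1 (λ-bound)=0
left-to-right use order: x, w
typing: well-typed — term : B → B
ordered: ✗ — unused: z, u, v, y, x1 — weakening required
linear: ✗ — unused: z, u, v, y, x1 — weakening required
affine: ✓ — no duplicate uses among x, w, z, u, v, y, x1
relevant: ✗ — unused: z, u, v, y, x1 — weakening required
unrestricted: ✓ — type-checks (B → B) and nothing is barred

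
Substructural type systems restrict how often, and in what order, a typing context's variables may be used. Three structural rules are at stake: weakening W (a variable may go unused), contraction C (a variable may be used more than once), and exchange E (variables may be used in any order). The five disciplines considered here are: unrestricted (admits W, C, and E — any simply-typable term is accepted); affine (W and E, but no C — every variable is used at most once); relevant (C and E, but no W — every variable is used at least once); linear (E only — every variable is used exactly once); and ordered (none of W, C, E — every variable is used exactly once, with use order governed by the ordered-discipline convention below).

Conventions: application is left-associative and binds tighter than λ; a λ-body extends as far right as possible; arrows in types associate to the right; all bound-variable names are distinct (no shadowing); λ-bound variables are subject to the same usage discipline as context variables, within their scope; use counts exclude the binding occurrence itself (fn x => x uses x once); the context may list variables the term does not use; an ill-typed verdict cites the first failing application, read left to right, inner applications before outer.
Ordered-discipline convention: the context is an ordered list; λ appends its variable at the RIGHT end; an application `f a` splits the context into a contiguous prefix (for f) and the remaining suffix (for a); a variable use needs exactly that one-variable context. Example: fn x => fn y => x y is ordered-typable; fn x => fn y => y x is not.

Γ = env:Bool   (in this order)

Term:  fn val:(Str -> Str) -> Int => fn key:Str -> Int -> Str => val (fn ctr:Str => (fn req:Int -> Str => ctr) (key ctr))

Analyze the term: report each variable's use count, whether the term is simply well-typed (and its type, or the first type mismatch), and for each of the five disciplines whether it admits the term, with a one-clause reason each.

use counts: env ×0; val [bound] ×1; key [bound] ×1; ctr [bound] ×2; req [bound] ×0
uses in reading order: val, ctr, key, ctr
typing: the term checks, with type ((Str -> Str) -> Int) -> (Str -> Int -> Str) -> Int
ordered: ✗ — repeated use of ctr ×2; unused: env, req — weakening required
linear: ✗ — repeated use of ctr ×2; unused: env, req — weakening required
affine: ✗ — repeated use of ctr ×2
relevant: ✗ — unused: env, req — weakening required
unrestricted: ✓ — well-typed at ((Str -> Str) -> Int) -> (Str -> Int -> Str) -> Int; no restrictions here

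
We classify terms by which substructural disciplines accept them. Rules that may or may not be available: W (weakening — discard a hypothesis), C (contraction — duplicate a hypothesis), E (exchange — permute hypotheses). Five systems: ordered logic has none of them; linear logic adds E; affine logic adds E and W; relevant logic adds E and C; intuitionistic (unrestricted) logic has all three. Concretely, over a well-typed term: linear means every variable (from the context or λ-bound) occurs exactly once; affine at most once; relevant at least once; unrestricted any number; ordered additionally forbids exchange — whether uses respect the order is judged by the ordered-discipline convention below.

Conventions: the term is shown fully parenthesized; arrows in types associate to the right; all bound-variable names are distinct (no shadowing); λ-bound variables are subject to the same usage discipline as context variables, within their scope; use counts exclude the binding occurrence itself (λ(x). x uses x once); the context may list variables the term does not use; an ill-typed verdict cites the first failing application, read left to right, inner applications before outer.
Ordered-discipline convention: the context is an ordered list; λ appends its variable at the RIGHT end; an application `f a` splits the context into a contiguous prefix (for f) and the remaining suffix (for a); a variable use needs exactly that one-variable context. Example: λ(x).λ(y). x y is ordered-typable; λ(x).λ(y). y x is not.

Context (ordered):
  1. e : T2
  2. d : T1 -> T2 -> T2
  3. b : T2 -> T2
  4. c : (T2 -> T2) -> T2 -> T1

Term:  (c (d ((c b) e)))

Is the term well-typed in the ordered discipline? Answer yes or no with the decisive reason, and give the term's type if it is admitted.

no — uses contraction: c ×2
usage: e ×1, d ×1, b ×1, c ×2
order of uses: c, d, c, b, e
typing: well-typed at T2 -> T1
per-discipline verdicts: ordered ✗, linear ✗, affine ✗, relevant ✓, unrestricted ✓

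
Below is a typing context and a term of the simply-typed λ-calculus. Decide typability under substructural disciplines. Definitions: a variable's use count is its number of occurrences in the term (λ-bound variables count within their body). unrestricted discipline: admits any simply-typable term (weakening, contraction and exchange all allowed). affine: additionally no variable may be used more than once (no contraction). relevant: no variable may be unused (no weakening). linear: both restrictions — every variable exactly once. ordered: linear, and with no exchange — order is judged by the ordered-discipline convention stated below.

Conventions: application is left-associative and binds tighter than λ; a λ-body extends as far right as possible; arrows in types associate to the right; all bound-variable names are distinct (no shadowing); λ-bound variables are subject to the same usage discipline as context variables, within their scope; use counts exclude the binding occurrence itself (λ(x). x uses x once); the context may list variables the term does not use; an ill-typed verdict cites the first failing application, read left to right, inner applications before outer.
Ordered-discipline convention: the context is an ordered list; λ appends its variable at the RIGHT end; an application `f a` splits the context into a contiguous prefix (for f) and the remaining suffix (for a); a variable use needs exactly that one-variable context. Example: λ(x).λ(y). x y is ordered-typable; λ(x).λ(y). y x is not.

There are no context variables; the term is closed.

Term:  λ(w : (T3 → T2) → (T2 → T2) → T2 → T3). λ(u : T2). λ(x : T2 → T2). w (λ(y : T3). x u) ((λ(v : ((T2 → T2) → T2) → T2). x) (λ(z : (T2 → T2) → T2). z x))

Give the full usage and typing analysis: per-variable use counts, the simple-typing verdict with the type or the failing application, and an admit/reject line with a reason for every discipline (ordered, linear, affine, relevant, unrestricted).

counts: w (bound) ×1, u (bound) ×1, x (bound) ×3, y (bound) ×0, v (bound) ×0, z (bound) ×1
order of uses: w, x, u, x, z, x
typing: well-typed — term : ((T3 → T2) → (T2 → T2) → T2 → T3) → T2 → (T2 → T2) → T2 → T3
ordered: ✗, x ×3 used more than once (contraction); unused: y, v — weakening required
linear: ✗, x ×3 used more than once (contraction); unused: y, v — weakening required
affine: ✗, x ×3 used more than once (contraction)
relevant: ✗, unused: y, v — weakening required
unrestricted: ✓, type-checks (((T3 → T2) → (T2 → T2) → T2 → T3) → T2 → (T2 → T2) → T2 → T3) and nothing is barred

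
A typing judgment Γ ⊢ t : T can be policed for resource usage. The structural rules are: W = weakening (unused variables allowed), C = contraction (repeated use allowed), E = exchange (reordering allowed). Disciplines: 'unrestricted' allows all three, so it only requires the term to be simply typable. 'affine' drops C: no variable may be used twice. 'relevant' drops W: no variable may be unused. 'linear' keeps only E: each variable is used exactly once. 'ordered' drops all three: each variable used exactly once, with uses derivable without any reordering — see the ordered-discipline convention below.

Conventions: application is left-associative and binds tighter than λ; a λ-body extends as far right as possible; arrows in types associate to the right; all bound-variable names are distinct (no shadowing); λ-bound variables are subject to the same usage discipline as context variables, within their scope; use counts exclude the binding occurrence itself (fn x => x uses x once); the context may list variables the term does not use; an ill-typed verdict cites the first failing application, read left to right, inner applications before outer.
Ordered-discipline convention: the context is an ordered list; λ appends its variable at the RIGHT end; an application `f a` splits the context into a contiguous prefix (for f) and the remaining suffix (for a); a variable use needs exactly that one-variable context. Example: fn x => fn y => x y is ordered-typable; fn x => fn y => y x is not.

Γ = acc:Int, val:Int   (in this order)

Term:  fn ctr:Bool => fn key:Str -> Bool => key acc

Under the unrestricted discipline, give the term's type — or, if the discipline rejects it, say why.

not well-typed under unrestricted — fails simple typing
use counts: acc: 1; val: 0; ctr (λ-bound): 0; key (λ-bound): 1
uses in reading order: key, acc
typing: ill-typed: an argument Int mismatches the expected Str
summary: ordered ✗; linear ✗; affine ✗; relevant ✗; unrestricted ✗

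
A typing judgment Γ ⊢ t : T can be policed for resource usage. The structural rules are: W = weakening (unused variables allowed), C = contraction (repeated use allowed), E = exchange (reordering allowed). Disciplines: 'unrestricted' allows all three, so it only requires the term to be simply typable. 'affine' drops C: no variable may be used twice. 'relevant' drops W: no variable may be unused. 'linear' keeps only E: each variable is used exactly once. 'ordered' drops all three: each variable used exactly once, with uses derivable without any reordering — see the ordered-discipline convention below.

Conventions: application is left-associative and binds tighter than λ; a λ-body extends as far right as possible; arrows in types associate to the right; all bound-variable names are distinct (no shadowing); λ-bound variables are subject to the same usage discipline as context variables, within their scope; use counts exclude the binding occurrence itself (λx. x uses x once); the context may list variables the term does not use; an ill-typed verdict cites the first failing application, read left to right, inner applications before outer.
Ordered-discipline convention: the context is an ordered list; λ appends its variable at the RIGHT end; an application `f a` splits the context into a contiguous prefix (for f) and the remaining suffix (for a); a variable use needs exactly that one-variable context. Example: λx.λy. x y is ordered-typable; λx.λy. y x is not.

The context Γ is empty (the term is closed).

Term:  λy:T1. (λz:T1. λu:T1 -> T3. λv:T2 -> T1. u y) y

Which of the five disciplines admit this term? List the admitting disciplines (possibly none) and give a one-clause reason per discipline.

admitting disciplines: unrestricted
counts: y [bound] ×2; z [bound] ×0; u [bound] ×1; v [bound] ×0
use order (left to right): u, y, y
typing: well-typed — term : T1 -> (T1 -> T3) -> (T2 -> T1) -> T3
ordered: ✗ — needs contraction — y ×2; z, v never used (weakening)
linear: ✗ — needs contraction — y ×2; z, v never used (weakening)
affine: ✗ — needs contraction — y ×2
relevant: ✗ — z, v never used (weakening)
unrestricted: ✓ — type-checks (T1 -> (T1 -> T3) -> (T2 -> T1) -> T3) and nothing is barred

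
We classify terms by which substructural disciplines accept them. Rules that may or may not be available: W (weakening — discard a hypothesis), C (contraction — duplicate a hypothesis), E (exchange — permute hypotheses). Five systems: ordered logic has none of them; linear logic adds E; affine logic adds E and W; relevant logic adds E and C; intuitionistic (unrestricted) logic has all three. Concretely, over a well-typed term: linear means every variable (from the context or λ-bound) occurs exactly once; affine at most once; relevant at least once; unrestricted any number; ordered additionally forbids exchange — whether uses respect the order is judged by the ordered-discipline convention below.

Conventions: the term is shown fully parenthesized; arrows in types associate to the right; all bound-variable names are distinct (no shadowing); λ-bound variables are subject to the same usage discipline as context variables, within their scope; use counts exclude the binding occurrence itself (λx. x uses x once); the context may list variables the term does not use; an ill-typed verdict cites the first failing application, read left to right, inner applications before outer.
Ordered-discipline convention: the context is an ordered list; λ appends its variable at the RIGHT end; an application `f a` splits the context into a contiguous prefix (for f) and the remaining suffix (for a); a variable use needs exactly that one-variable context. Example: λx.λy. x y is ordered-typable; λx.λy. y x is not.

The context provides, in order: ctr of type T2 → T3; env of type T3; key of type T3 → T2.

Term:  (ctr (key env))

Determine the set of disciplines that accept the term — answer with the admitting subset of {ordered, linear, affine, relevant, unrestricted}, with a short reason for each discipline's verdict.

admitted in: linear, affine, relevant, unrestricted
variable uses: ctr: 1; env: 1; key: 1
order of uses: ctr, key, env
typing: well-typed — term : T3
ordered: ✗, use order ctr, key, env needs exchange
linear: ✓, each of ctr, env, key used exactly once
affine: ✓, at most one use each (ctr, env, key)
relevant: ✓, none of ctr, env, key goes unused
unrestricted: ✓, type-checks (T3) and nothing is barred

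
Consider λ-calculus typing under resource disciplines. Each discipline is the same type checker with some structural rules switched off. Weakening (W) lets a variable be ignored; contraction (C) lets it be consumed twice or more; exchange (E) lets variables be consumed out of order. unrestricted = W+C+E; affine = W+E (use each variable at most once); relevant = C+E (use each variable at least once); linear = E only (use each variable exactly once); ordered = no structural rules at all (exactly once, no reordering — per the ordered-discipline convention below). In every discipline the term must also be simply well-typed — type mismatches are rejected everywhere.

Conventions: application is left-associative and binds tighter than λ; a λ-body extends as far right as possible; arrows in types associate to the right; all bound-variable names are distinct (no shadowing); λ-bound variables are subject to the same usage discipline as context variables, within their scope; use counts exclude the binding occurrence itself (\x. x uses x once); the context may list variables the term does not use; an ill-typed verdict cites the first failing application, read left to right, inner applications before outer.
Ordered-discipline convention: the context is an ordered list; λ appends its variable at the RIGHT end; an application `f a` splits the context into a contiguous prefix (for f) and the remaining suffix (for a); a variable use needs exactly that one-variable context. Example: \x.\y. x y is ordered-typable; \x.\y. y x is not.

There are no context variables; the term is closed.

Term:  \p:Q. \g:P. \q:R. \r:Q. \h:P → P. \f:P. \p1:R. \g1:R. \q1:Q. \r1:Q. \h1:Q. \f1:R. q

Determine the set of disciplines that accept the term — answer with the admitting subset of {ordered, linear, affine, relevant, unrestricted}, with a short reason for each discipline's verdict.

admitting disciplines: affine, unrestricted
usage: p (bound) ×0, g (bound) ×0, q (bound) ×1, r (bound) ×0, h (bound) ×0, f (bound) ×0, p1 (bound) ×0, g1 (bound) ×0, q1 (bound) ×0, r1 (bound) ×0, h1 (bound) ×0, f1 (bound) ×0
uses in reading order: q
typing: ✓ — Q → P → R → Q → (P → P) → P → R → R → Q → Q → Q → R → R
ordered: ✗, p, g, r, h, f, p1, g1, q1, r1, h1, f1 never used (weakening)
linear: ✗, p, g, r, h, f, p1, g1, q1, r1, h1, f1 never used (weakening)
affine: ✓, p, g, q, r, h, f, p1, g1, q1, r1, h1, f1: no repeats, contraction unneeded
relevant: ✗, p, g, r, h, f, p1, g1, q1, r1, h1, f1 never used (weakening)
unrestricted: ✓, well-typed at Q → P → R → Q → (P → P) → P → R → R → Q → Q → Q → R → R; no restrictions here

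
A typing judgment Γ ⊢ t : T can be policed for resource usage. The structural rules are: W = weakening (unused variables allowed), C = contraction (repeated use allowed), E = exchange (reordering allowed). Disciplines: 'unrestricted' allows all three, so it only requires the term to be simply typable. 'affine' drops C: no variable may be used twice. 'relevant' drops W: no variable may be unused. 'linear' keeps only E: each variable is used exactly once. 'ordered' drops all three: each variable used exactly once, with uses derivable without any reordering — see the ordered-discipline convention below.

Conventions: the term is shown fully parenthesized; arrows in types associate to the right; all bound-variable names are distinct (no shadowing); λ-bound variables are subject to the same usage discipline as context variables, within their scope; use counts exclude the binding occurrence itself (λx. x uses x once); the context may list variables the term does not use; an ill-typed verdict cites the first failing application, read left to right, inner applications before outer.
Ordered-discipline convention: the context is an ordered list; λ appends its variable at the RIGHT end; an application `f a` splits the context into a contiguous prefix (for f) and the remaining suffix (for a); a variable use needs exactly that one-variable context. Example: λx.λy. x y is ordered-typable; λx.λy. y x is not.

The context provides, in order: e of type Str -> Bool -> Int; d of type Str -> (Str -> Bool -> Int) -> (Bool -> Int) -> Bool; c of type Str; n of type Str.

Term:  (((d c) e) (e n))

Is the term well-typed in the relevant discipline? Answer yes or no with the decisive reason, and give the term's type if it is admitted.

yes — none of e, d, c, n goes unused; term : Bool
use counts: e: 2×, d: 1×, c: 1×, n: 1×
order of uses: d, c, e, e, n
typing: the term checks, with type Bool
per-discipline verdicts: ordered ✗; linear ✗; affine ✗; relevant ✓; unrestricted ✓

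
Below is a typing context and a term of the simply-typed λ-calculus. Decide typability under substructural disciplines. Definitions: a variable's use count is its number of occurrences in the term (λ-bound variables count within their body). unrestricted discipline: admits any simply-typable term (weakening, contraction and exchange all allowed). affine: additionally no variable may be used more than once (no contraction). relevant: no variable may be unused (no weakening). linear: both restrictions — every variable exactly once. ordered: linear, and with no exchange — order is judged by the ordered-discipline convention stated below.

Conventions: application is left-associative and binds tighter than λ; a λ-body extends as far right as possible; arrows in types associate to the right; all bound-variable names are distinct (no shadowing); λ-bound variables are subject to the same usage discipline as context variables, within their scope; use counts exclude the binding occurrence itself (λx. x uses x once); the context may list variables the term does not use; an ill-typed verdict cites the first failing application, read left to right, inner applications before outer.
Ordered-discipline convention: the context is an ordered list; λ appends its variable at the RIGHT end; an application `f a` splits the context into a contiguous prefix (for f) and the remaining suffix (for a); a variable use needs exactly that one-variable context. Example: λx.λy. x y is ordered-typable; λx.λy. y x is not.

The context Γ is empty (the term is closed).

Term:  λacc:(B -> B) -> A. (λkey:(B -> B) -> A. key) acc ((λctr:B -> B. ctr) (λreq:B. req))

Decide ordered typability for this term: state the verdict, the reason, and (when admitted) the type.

yes — one use each (acc, key, ctr, req); ordered split holds; term : ((B -> B) -> A) -> A
variable uses: acc [bound] ×1; key [bound] ×1; ctr [bound] ×1; req [bound] ×1
uses in reading order: key, acc, ctr, req
typing: the term checks, with type ((B -> B) -> A) -> A
across the five disciplines: ordered ✓; linear ✓; affine ✓; relevant ✓; unrestricted ✓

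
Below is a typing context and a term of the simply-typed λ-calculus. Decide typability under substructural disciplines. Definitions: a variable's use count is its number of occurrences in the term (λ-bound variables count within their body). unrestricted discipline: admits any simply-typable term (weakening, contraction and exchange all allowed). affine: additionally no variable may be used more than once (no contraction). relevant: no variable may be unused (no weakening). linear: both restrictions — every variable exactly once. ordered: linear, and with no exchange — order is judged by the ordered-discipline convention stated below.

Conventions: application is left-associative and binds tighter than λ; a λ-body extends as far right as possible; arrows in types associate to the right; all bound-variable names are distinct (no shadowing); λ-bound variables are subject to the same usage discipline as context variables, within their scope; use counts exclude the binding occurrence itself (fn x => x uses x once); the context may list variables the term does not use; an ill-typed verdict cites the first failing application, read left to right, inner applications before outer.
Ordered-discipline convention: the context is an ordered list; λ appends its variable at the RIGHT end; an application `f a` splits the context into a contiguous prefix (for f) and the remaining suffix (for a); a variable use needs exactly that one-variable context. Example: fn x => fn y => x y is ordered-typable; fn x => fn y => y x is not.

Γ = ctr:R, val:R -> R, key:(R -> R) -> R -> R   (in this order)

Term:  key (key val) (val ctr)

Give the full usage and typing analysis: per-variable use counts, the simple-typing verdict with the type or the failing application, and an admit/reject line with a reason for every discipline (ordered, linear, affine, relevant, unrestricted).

usage: ctr: 1, val: 2, key: 2
order of uses: key, key, val, val, ctr
typing: well-typed at R
ordered: ✗, repeated use of val ×2, key ×2
linear: ✗, repeated use of val ×2, key ×2
affine: ✗, repeated use of val ×2, key ×2
relevant: ✓, none of ctr, val, key goes unused
unrestricted: ✓, simply typable at R; W, C, E all held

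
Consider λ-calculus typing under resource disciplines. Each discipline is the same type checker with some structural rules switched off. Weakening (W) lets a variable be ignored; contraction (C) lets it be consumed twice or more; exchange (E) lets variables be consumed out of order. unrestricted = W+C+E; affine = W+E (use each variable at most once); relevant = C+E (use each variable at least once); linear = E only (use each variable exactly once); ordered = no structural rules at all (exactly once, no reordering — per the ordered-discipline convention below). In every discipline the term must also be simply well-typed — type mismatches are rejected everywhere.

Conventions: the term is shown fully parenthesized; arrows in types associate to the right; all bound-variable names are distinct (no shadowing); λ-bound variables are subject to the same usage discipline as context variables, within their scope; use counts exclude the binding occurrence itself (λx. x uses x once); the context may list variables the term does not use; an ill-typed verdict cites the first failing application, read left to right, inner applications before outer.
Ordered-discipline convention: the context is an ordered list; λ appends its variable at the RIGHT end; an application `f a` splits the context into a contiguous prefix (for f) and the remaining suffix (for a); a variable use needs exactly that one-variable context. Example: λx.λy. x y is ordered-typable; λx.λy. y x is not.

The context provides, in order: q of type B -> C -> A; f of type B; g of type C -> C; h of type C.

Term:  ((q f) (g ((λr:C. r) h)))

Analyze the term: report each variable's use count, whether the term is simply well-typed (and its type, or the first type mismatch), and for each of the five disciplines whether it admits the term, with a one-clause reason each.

usage: q=1, f=1, g=1, h=1, r (λ-bound)=1
uses in reading order: q, f, g, r, h
typing: ✓ — A
ordered ✓ (q, f, g, h, r: once each, no exchange needed)
linear ✓ (exactly-once usage across q, f, g, h, r)
affine ✓ (no duplicate uses among q, f, g, h, r)
relevant ✓ (q, f, g, h, r: all used, weakening unneeded)
unrestricted ✓ (simply typable at A; W, C, E all held)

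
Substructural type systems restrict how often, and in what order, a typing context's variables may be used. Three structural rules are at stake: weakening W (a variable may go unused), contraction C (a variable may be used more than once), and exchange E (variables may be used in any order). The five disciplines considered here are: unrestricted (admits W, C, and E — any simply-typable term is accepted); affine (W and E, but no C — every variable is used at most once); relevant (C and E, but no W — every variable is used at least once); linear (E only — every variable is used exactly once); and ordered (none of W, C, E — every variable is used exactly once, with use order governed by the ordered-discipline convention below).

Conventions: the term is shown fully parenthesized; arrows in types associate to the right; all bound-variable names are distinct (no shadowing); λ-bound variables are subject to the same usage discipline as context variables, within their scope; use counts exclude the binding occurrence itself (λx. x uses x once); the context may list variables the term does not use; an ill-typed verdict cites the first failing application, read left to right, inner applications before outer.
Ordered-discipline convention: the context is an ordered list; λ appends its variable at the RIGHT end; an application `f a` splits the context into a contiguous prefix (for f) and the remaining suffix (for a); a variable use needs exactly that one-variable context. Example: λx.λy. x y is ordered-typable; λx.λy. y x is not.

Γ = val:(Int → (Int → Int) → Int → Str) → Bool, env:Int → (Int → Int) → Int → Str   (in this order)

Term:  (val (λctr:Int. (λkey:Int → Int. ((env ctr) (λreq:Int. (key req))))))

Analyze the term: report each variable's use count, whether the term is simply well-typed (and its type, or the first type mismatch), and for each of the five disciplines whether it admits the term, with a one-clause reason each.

variable uses: val: 1; env: 1; ctr (λ-bound): 1; key (λ-bound): 1; req (λ-bound): 1
use order (left to right): val, env, ctr, key, req
typing: the term checks, with type Bool
ordered: ✓, val, env, ctr, key, req once each; derivable with no W/C/E
linear: ✓, val, env, ctr, key, req: one use apiece
affine: ✓, at most one use each (val, env, ctr, key, req)
relevant: ✓, every one of val, env, ctr, key, req appears
unrestricted: ✓, well-typed at Bool; no restrictions here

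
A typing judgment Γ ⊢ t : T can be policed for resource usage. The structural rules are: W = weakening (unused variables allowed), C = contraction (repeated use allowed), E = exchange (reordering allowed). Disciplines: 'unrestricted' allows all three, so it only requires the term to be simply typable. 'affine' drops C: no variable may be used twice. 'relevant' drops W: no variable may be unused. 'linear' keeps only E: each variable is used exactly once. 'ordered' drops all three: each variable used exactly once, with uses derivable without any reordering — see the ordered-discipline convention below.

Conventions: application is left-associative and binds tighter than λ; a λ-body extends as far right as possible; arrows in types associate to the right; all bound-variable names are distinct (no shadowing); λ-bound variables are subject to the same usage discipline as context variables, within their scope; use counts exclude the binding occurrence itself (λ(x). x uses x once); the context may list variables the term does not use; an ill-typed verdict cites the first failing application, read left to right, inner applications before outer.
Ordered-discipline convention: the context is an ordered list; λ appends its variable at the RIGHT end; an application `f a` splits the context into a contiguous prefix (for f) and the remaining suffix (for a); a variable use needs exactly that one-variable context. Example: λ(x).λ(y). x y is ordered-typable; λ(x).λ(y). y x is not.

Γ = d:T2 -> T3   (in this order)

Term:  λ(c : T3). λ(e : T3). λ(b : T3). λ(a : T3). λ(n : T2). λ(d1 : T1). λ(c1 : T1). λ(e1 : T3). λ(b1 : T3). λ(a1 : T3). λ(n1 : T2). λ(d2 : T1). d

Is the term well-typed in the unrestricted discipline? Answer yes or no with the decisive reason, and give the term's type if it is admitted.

yes — simply typable at T3 -> T3 -> T3 -> T3 -> T2 -> T1 -> T1 -> T3 -> T3 -> T3 -> T2 -> T1 -> T2 -> T3; W, C, E all held; term : T3 -> T3 -> T3 -> T3 -> T2 -> T1 -> T1 -> T3 -> T3 -> T3 -> T2 -> T1 -> T2 -> T3
variable uses: d: 1×, c (λ-bound): 0×, e (λ-bound): 0×, b (λ-bound): 0×, a (λ-bound): 0×, n (λ-bound): 0×, d1 (λ-bound): 0×, c1 (λ-bound): 0×, e1 (λ-bound): 0×, b1 (λ-bound): 0×, a1 (λ-bound): 0×, n1 (λ-bound): 0×, d2 (λ-bound): 0×
order of uses: d
typing: the term checks, with type T3 -> T3 -> T3 -> T3 -> T2 -> T1 -> T1 -> T3 -> T3 -> T3 -> T2 -> T1 -> T2 -> T3
across the five disciplines: ordered ✗ · linear ✗ · affine ✓ · relevant ✗ · unrestricted ✓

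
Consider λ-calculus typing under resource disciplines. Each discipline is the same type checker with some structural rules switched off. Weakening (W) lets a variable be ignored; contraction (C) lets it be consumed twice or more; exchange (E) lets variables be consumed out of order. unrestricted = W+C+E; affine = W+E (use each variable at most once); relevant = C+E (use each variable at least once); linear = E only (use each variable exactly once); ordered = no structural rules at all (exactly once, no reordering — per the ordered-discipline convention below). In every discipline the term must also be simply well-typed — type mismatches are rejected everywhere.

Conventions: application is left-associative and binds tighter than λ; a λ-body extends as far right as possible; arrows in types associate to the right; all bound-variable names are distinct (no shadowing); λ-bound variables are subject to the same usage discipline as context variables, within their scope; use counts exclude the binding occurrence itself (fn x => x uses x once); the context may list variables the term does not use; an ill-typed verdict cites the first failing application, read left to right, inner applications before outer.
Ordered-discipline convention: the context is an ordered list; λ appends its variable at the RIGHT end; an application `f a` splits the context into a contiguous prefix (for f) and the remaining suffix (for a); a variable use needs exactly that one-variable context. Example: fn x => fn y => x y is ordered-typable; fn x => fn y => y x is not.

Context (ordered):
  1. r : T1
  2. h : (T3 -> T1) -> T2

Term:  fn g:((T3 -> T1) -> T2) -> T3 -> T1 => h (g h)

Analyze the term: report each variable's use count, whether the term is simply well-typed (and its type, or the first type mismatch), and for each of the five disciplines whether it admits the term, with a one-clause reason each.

variable uses: r: 0×, h: 2×, g (bound): 1×
use order (left to right): h, g, h
typing: ✓ — (((T3 -> T1) -> T2) -> T3 -> T1) -> T2
ordered: ✗ — uses contraction: h ×2; r never used (weakening)
linear: ✗ — uses contraction: h ×2; r never used (weakening)
affine: ✗ — uses contraction: h ×2
relevant: ✗ — r never used (weakening)
unrestricted: ✓ — simply typable at (((T3 -> T1) -> T2) -> T3 -> T1) -> T2; W, C, E all held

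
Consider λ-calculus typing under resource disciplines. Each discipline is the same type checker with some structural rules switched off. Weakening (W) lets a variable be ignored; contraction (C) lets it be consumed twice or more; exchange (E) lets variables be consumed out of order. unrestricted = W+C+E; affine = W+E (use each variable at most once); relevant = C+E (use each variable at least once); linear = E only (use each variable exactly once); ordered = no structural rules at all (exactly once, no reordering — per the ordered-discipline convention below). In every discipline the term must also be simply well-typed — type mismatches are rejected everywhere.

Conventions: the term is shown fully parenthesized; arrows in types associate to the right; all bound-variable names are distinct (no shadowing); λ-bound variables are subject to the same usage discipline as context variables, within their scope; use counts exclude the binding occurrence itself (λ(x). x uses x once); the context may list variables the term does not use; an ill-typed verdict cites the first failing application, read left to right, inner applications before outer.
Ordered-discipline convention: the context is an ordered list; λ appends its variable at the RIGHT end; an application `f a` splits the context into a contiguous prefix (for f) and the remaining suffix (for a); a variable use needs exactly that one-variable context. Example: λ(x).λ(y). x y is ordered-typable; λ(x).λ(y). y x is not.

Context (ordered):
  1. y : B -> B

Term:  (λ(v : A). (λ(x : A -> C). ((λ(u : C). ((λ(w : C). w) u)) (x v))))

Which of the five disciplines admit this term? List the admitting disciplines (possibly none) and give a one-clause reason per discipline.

admitting disciplines: affine, unrestricted
usage: y: 0×, v [bound]: 1×, x [bound]: 1×, u [bound]: 1×, w [bound]: 1×
uses in reading order: w, u, x, v
typing: the term checks, with type A -> (A -> C) -> C
ordered: ✗ — unused: y — weakening required
linear: ✗ — unused: y — weakening required
affine: ✓ — no duplicate uses among y, v, x, u, w
relevant: ✗ — unused: y — weakening required
unrestricted: ✓ — well-typed at A -> (A -> C) -> C; no restrictions here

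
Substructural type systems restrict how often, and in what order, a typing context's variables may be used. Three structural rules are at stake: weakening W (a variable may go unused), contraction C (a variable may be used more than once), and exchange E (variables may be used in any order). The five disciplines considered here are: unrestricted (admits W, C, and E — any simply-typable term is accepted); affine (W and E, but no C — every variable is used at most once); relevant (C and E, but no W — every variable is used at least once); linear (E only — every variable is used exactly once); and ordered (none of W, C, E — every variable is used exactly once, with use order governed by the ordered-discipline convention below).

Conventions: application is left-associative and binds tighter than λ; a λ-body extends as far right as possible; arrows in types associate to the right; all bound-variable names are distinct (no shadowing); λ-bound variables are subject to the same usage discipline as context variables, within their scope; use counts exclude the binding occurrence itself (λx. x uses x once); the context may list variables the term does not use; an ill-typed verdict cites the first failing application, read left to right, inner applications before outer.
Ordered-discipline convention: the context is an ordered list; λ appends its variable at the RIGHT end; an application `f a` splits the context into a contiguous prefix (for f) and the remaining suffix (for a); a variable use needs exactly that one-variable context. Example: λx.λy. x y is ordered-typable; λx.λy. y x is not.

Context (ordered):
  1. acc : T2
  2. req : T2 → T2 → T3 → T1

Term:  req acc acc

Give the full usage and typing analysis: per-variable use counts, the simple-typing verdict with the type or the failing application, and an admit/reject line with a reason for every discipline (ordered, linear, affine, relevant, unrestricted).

usage: acc: 2×, req: 1×
use order (left to right): req, acc, acc
typing: ✓ — T3 → T1
ordered: ✗ — repeated use of acc ×2
linear: ✗ — repeated use of acc ×2
affine: ✗ — repeated use of acc ×2
relevant: ✓ — none of acc, req goes unused
unrestricted: ✓ — typability at T3 → T1 is all that's needed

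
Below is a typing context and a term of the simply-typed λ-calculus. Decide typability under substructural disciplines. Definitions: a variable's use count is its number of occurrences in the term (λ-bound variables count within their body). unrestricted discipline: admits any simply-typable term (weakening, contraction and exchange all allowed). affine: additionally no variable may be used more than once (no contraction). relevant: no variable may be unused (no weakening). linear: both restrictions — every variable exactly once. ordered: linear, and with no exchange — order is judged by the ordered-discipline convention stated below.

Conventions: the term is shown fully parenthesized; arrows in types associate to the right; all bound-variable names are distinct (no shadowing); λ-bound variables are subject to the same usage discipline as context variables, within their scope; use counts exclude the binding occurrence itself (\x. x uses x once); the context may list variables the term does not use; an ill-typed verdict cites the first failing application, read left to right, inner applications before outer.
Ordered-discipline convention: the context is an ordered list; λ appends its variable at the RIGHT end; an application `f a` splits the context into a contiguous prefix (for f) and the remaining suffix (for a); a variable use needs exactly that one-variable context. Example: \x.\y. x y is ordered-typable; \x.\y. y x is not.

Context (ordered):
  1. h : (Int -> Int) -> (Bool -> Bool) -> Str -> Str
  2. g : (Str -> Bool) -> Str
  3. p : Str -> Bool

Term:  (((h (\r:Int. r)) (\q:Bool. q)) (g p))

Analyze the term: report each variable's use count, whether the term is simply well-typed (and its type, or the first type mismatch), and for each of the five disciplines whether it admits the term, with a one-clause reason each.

use counts: h: 1×; g: 1×; p: 1×; r [bound]: 1×; q [bound]: 1×
order of uses: h, r, q, g, p
typing: the term checks, with type Str
ordered: ✓, single-use (h, g, p, r, q), ordered derivation ok
linear: ✓, single use per variable (h, g, p, r, q)
affine: ✓, no duplicate uses among h, g, p, r, q
relevant: ✓, at least one use each (h, g, p, r, q)
unrestricted: ✓, typability at Str is all that's needed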